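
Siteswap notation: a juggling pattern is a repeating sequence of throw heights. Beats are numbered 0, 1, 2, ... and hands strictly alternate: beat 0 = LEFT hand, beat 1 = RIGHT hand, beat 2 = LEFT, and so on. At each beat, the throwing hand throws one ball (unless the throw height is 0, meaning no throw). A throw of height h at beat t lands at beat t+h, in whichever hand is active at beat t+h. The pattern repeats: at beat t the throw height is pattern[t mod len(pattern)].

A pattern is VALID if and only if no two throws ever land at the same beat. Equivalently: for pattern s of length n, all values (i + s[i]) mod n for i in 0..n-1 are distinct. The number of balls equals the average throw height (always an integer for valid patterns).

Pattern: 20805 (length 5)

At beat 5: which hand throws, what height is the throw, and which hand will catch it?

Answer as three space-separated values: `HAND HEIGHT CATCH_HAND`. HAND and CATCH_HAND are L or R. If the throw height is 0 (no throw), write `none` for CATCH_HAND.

Beat 5: 5 mod 2 = 1, so hand = R
Throw height = pattern[5 mod 5] = pattern[0] = 2
Lands at beat 5+2=7, 7 mod 2 = 1, so catch hand = R

Answer: R 2 R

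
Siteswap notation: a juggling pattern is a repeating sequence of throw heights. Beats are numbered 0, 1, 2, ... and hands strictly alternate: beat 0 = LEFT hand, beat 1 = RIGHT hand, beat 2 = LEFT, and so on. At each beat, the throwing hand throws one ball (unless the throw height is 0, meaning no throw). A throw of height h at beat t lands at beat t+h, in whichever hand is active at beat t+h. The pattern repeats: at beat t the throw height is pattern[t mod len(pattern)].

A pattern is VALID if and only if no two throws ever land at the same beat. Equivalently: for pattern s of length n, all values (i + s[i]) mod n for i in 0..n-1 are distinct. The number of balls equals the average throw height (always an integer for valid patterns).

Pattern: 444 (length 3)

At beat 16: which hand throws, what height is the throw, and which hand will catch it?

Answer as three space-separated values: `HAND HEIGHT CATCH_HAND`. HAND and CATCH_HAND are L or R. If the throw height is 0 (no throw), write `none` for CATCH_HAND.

Answer: L 4 L

Derivation:
Beat 16: 16 mod 2 = 0, so hand = L
Throw height = pattern[16 mod 3] = pattern[1] = 4
Lands at beat 16+4=20, 20 mod 2 = 0, so catch hand = L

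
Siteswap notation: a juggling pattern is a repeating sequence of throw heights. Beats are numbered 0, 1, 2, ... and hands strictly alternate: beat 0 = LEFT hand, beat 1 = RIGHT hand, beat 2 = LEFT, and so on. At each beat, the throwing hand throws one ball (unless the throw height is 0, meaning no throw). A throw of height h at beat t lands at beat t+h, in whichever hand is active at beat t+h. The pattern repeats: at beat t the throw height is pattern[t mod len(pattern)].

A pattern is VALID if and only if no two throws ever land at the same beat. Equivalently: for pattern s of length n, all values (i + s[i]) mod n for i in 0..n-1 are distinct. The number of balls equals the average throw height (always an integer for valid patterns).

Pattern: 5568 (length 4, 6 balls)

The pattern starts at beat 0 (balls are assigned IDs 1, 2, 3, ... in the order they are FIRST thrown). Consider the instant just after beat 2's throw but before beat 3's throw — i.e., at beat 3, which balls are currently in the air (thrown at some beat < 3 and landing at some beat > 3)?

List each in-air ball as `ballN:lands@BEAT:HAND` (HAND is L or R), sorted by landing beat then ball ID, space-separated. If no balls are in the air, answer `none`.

Answer: ball1:lands@5:R ball2:lands@6:L ball3:lands@8:L

Derivation:
Beat 0 (L): throw ball1 h=5 -> lands@5:R; in-air after throw: [b1@5:R]
Beat 1 (R): throw ball2 h=5 -> lands@6:L; in-air after throw: [b1@5:R b2@6:L]
Beat 2 (L): throw ball3 h=6 -> lands@8:L; in-air after throw: [b1@5:R b2@6:L b3@8:L]
Beat 3 (R): throw ball4 h=8 -> lands@11:R; in-air after throw: [b1@5:R b2@6:L b3@8:L b4@11:R]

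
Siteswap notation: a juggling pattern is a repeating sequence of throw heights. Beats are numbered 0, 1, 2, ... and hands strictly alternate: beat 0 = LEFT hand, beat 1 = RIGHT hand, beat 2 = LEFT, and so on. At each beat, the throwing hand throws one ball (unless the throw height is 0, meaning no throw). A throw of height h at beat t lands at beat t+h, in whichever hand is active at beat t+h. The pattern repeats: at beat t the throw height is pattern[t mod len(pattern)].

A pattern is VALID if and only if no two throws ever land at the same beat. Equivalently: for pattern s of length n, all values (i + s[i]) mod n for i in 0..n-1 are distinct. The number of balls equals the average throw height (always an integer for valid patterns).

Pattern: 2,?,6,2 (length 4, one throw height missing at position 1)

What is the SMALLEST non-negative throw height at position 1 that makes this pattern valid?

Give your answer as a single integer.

Answer: 2

Derivation:
i=0: (0 + 2) mod 4 = 2
i=1: s[i]=? (unknown)
i=2: (2 + 6) mod 4 = 0
i=3: (3 + 2) mod 4 = 1
Known residues: [0, 1, 2]; need a permutation of 0..3, so missing residue r = 3
Need (1 + s) mod 4 = 3; smallest s = (3 - 1) mod 4 = 2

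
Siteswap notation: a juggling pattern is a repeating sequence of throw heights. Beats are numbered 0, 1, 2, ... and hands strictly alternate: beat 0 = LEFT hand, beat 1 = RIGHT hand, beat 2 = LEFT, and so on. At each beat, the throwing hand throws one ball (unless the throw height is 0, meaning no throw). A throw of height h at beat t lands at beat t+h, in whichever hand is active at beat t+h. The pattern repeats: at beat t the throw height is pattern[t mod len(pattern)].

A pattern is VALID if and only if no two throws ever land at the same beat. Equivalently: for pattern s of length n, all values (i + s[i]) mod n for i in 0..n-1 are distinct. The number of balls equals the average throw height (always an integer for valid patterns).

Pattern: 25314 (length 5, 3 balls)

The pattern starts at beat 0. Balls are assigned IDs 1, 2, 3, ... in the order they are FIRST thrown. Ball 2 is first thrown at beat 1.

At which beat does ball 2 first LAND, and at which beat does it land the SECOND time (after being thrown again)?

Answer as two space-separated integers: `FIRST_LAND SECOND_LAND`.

Answer: 6 11

Derivation:
Beat 0 (L): throw ball1 h=2 -> lands@2:L; in-air after throw: [b1@2:L]
Beat 1 (R): throw ball2 h=5 -> lands@6:L; in-air after throw: [b1@2:L b2@6:L]
Beat 2 (L): throw ball1 h=3 -> lands@5:R; in-air after throw: [b1@5:R b2@6:L]
Beat 3 (R): throw ball3 h=1 -> lands@4:L; in-air after throw: [b3@4:L b1@5:R b2@6:L]
Beat 4 (L): throw ball3 h=4 -> lands@8:L; in-air after throw: [b1@5:R b2@6:L b3@8:L]
Beat 5 (R): throw ball1 h=2 -> lands@7:R; in-air after throw: [b2@6:L b1@7:R b3@8:L]
Beat 6 (L): throw ball2 h=5 -> lands@11:R; in-air after throw: [b1@7:R b3@8:L b2@11:R]
Beat 7 (R): throw ball1 h=3 -> lands@10:L; in-air after throw: [b3@8:L b1@10:L b2@11:R]
Beat 8 (L): throw ball3 h=1 -> lands@9:R; in-air after throw: [b3@9:R b1@10:L b2@11:R]
Beat 9 (R): throw ball3 h=4 -> lands@13:R; in-air after throw: [b1@10:L b2@11:R b3@13:R]
Beat 10 (L): throw ball1 h=2 -> lands@12:L; in-air after throw: [b2@11:R b1@12:L b3@13:R]
Beat 11 (R): throw ball2 h=5 -> lands@16:L; in-air after throw: [b1@12:L b3@13:R b2@16:L]
Ball 2: thrown@1 h=5 -> first land @6; rethrown@6 h=5 -> second land @11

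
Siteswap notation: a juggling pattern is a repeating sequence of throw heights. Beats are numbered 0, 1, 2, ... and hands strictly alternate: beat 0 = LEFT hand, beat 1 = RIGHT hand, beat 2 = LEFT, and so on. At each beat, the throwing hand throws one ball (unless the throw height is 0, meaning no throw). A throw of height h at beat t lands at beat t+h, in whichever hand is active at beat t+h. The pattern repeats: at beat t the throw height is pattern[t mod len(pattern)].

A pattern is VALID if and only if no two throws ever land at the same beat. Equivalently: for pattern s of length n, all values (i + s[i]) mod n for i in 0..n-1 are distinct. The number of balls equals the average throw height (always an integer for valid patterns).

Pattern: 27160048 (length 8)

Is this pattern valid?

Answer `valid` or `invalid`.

Answer: invalid

Derivation:
i=0: (i + s[i]) mod n = (0 + 2) mod 8 = 2
i=1: (i + s[i]) mod n = (1 + 7) mod 8 = 0
i=2: (i + s[i]) mod n = (2 + 1) mod 8 = 3
i=3: (i + s[i]) mod n = (3 + 6) mod 8 = 1
i=4: (i + s[i]) mod n = (4 + 0) mod 8 = 4
i=5: (i + s[i]) mod n = (5 + 0) mod 8 = 5
i=6: (i + s[i]) mod n = (6 + 4) mod 8 = 2
i=7: (i + s[i]) mod n = (7 + 8) mod 8 = 7
Residues: [2, 0, 3, 1, 4, 5, 2, 7], distinct: False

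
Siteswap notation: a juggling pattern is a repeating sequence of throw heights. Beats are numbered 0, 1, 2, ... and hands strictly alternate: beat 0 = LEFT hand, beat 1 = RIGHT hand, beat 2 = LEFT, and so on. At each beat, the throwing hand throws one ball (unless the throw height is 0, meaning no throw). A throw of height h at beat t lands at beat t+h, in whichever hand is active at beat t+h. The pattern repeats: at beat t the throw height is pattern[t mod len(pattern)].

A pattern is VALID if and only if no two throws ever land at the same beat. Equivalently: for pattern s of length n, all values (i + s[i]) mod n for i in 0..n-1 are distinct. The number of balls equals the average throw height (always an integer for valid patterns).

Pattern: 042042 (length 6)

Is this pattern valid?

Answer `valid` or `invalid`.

Answer: valid

Derivation:
i=0: (i + s[i]) mod n = (0 + 0) mod 6 = 0
i=1: (i + s[i]) mod n = (1 + 4) mod 6 = 5
i=2: (i + s[i]) mod n = (2 + 2) mod 6 = 4
i=3: (i + s[i]) mod n = (3 + 0) mod 6 = 3
i=4: (i + s[i]) mod n = (4 + 4) mod 6 = 2
i=5: (i + s[i]) mod n = (5 + 2) mod 6 = 1
Residues: [0, 5, 4, 3, 2, 1], distinct: True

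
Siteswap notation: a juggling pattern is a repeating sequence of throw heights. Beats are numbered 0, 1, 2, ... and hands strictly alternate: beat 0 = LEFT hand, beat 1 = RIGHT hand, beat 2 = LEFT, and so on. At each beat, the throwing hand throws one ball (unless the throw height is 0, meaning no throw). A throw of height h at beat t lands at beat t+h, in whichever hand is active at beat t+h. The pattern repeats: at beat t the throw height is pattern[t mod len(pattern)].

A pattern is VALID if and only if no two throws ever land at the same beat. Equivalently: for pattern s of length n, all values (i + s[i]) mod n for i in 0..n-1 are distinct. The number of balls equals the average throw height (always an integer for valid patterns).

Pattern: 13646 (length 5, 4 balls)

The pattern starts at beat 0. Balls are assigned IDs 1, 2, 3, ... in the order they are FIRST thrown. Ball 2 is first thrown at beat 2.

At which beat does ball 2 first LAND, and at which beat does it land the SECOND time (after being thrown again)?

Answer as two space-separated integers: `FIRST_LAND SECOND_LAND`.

Beat 0 (L): throw ball1 h=1 -> lands@1:R; in-air after throw: [b1@1:R]
Beat 1 (R): throw ball1 h=3 -> lands@4:L; in-air after throw: [b1@4:L]
Beat 2 (L): throw ball2 h=6 -> lands@8:L; in-air after throw: [b1@4:L b2@8:L]
Beat 3 (R): throw ball3 h=4 -> lands@7:R; in-air after throw: [b1@4:L b3@7:R b2@8:L]
Beat 4 (L): throw ball1 h=6 -> lands@10:L; in-air after throw: [b3@7:R b2@8:L b1@10:L]
Beat 5 (R): throw ball4 h=1 -> lands@6:L; in-air after throw: [b4@6:L b3@7:R b2@8:L b1@10:L]
Beat 6 (L): throw ball4 h=3 -> lands@9:R; in-air after throw: [b3@7:R b2@8:L b4@9:R b1@10:L]
Beat 7 (R): throw ball3 h=6 -> lands@13:R; in-air after throw: [b2@8:L b4@9:R b1@10:L b3@13:R]
Beat 8 (L): throw ball2 h=4 -> lands@12:L; in-air after throw: [b4@9:R b1@10:L b2@12:L b3@13:R]
Beat 9 (R): throw ball4 h=6 -> lands@15:R; in-air after throw: [b1@10:L b2@12:L b3@13:R b4@15:R]
Beat 10 (L): throw ball1 h=1 -> lands@11:R; in-air after throw: [b1@11:R b2@12:L b3@13:R b4@15:R]
Beat 11 (R): throw ball1 h=3 -> lands@14:L; in-air after throw: [b2@12:L b3@13:R b1@14:L b4@15:R]
Beat 12 (L): throw ball2 h=6 -> lands@18:L; in-air after throw: [b3@13:R b1@14:L b4@15:R b2@18:L]
Ball 2: thrown@2 h=6 -> first land @8; rethrown@8 h=4 -> second land @12

Answer: 8 12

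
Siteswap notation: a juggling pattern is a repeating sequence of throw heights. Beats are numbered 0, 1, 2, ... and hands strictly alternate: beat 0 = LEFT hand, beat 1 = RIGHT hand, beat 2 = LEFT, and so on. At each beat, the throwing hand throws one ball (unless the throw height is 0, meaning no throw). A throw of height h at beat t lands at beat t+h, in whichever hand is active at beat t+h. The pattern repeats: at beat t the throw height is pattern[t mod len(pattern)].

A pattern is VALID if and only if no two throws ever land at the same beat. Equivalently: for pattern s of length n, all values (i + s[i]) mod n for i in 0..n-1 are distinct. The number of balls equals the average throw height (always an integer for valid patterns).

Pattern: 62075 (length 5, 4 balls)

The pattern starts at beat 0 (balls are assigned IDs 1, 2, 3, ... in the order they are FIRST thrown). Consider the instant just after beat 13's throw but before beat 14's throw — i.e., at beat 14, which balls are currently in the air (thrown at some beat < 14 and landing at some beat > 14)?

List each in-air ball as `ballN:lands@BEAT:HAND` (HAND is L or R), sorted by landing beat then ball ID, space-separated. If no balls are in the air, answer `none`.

Beat 0 (L): throw ball1 h=6 -> lands@6:L; in-air after throw: [b1@6:L]
Beat 1 (R): throw ball2 h=2 -> lands@3:R; in-air after throw: [b2@3:R b1@6:L]
Beat 3 (R): throw ball2 h=7 -> lands@10:L; in-air after throw: [b1@6:L b2@10:L]
Beat 4 (L): throw ball3 h=5 -> lands@9:R; in-air after throw: [b1@6:L b3@9:R b2@10:L]
Beat 5 (R): throw ball4 h=6 -> lands@11:R; in-air after throw: [b1@6:L b3@9:R b2@10:L b4@11:R]
Beat 6 (L): throw ball1 h=2 -> lands@8:L; in-air after throw: [b1@8:L b3@9:R b2@10:L b4@11:R]
Beat 8 (L): throw ball1 h=7 -> lands@15:R; in-air after throw: [b3@9:R b2@10:L b4@11:R b1@15:R]
Beat 9 (R): throw ball3 h=5 -> lands@14:L; in-air after throw: [b2@10:L b4@11:R b3@14:L b1@15:R]
Beat 10 (L): throw ball2 h=6 -> lands@16:L; in-air after throw: [b4@11:R b3@14:L b1@15:R b2@16:L]
Beat 11 (R): throw ball4 h=2 -> lands@13:R; in-air after throw: [b4@13:R b3@14:L b1@15:R b2@16:L]
Beat 13 (R): throw ball4 h=7 -> lands@20:L; in-air after throw: [b3@14:L b1@15:R b2@16:L b4@20:L]
Beat 14 (L): throw ball3 h=5 -> lands@19:R; in-air after throw: [b1@15:R b2@16:L b3@19:R b4@20:L]

Answer: ball1:lands@15:R ball2:lands@16:L ball4:lands@20:L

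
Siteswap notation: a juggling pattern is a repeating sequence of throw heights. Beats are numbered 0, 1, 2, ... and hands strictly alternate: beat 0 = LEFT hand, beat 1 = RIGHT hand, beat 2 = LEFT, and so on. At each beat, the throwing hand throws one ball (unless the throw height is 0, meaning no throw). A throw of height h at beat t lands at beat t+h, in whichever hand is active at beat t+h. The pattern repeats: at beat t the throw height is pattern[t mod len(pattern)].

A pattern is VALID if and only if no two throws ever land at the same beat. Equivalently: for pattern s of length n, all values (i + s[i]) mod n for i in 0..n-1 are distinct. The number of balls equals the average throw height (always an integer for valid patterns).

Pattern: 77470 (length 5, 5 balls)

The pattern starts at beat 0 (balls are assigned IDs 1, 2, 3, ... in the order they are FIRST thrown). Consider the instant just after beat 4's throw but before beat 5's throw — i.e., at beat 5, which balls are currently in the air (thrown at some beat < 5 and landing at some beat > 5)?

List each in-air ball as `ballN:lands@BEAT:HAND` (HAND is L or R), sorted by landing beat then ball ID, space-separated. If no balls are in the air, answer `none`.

Beat 0 (L): throw ball1 h=7 -> lands@7:R; in-air after throw: [b1@7:R]
Beat 1 (R): throw ball2 h=7 -> lands@8:L; in-air after throw: [b1@7:R b2@8:L]
Beat 2 (L): throw ball3 h=4 -> lands@6:L; in-air after throw: [b3@6:L b1@7:R b2@8:L]
Beat 3 (R): throw ball4 h=7 -> lands@10:L; in-air after throw: [b3@6:L b1@7:R b2@8:L b4@10:L]
Beat 5 (R): throw ball5 h=7 -> lands@12:L; in-air after throw: [b3@6:L b1@7:R b2@8:L b4@10:L b5@12:L]

Answer: ball3:lands@6:L ball1:lands@7:R ball2:lands@8:L ball4:lands@10:L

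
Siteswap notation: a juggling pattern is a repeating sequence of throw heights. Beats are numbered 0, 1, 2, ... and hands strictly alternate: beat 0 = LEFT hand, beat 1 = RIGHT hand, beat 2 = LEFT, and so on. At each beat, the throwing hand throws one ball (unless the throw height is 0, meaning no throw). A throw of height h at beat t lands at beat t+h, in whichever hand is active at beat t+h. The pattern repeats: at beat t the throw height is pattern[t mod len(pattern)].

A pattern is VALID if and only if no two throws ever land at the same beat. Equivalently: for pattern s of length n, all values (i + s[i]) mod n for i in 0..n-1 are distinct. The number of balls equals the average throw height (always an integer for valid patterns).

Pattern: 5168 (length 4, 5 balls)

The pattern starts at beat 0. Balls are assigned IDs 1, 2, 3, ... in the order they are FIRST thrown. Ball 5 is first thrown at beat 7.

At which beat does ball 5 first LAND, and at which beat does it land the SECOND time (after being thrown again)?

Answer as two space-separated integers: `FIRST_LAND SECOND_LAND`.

Beat 0 (L): throw ball1 h=5 -> lands@5:R; in-air after throw: [b1@5:R]
Beat 1 (R): throw ball2 h=1 -> lands@2:L; in-air after throw: [b2@2:L b1@5:R]
Beat 2 (L): throw ball2 h=6 -> lands@8:L; in-air after throw: [b1@5:R b2@8:L]
Beat 3 (R): throw ball3 h=8 -> lands@11:R; in-air after throw: [b1@5:R b2@8:L b3@11:R]
Beat 4 (L): throw ball4 h=5 -> lands@9:R; in-air after throw: [b1@5:R b2@8:L b4@9:R b3@11:R]
Beat 5 (R): throw ball1 h=1 -> lands@6:L; in-air after throw: [b1@6:L b2@8:L b4@9:R b3@11:R]
Beat 6 (L): throw ball1 h=6 -> lands@12:L; in-air after throw: [b2@8:L b4@9:R b3@11:R b1@12:L]
Beat 7 (R): throw ball5 h=8 -> lands@15:R; in-air after throw: [b2@8:L b4@9:R b3@11:R b1@12:L b5@15:R]
Beat 8 (L): throw ball2 h=5 -> lands@13:R; in-air after throw: [b4@9:R b3@11:R b1@12:L b2@13:R b5@15:R]
Beat 9 (R): throw ball4 h=1 -> lands@10:L; in-air after throw: [b4@10:L b3@11:R b1@12:L b2@13:R b5@15:R]
Beat 10 (L): throw ball4 h=6 -> lands@16:L; in-air after throw: [b3@11:R b1@12:L b2@13:R b5@15:R b4@16:L]
Beat 11 (R): throw ball3 h=8 -> lands@19:R; in-air after throw: [b1@12:L b2@13:R b5@15:R b4@16:L b3@19:R]
Beat 12 (L): throw ball1 h=5 -> lands@17:R; in-air after throw: [b2@13:R b5@15:R b4@16:L b1@17:R b3@19:R]
Beat 13 (R): throw ball2 h=1 -> lands@14:L; in-air after throw: [b2@14:L b5@15:R b4@16:L b1@17:R b3@19:R]
Beat 14 (L): throw ball2 h=6 -> lands@20:L; in-air after throw: [b5@15:R b4@16:L b1@17:R b3@19:R b2@20:L]
Beat 15 (R): throw ball5 h=8 -> lands@23:R; in-air after throw: [b4@16:L b1@17:R b3@19:R b2@20:L b5@23:R]
Ball 5: thrown@7 h=8 -> first land @15; rethrown@15 h=8 -> second land @23

Answer: 15 23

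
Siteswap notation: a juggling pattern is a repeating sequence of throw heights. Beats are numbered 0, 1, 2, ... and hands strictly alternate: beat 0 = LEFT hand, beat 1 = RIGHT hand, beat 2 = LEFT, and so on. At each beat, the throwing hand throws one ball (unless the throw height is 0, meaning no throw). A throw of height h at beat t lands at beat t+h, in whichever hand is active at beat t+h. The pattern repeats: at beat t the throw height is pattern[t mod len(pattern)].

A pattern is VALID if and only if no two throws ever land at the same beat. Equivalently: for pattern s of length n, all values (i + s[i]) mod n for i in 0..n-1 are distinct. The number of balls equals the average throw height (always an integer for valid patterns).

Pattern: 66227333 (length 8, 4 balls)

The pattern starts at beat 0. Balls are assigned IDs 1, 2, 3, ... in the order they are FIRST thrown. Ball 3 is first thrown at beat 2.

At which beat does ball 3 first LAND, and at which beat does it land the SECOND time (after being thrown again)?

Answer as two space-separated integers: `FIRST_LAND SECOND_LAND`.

Beat 0 (L): throw ball1 h=6 -> lands@6:L; in-air after throw: [b1@6:L]
Beat 1 (R): throw ball2 h=6 -> lands@7:R; in-air after throw: [b1@6:L b2@7:R]
Beat 2 (L): throw ball3 h=2 -> lands@4:L; in-air after throw: [b3@4:L b1@6:L b2@7:R]
Beat 3 (R): throw ball4 h=2 -> lands@5:R; in-air after throw: [b3@4:L b4@5:R b1@6:L b2@7:R]
Beat 4 (L): throw ball3 h=7 -> lands@11:R; in-air after throw: [b4@5:R b1@6:L b2@7:R b3@11:R]
Beat 5 (R): throw ball4 h=3 -> lands@8:L; in-air after throw: [b1@6:L b2@7:R b4@8:L b3@11:R]
Beat 6 (L): throw ball1 h=3 -> lands@9:R; in-air after throw: [b2@7:R b4@8:L b1@9:R b3@11:R]
Beat 7 (R): throw ball2 h=3 -> lands@10:L; in-air after throw: [b4@8:L b1@9:R b2@10:L b3@11:R]
Beat 8 (L): throw ball4 h=6 -> lands@14:L; in-air after throw: [b1@9:R b2@10:L b3@11:R b4@14:L]
Beat 9 (R): throw ball1 h=6 -> lands@15:R; in-air after throw: [b2@10:L b3@11:R b4@14:L b1@15:R]
Beat 10 (L): throw ball2 h=2 -> lands@12:L; in-air after throw: [b3@11:R b2@12:L b4@14:L b1@15:R]
Beat 11 (R): throw ball3 h=2 -> lands@13:R; in-air after throw: [b2@12:L b3@13:R b4@14:L b1@15:R]
Ball 3: thrown@2 h=2 -> first land @4; rethrown@4 h=7 -> second land @11

Answer: 4 11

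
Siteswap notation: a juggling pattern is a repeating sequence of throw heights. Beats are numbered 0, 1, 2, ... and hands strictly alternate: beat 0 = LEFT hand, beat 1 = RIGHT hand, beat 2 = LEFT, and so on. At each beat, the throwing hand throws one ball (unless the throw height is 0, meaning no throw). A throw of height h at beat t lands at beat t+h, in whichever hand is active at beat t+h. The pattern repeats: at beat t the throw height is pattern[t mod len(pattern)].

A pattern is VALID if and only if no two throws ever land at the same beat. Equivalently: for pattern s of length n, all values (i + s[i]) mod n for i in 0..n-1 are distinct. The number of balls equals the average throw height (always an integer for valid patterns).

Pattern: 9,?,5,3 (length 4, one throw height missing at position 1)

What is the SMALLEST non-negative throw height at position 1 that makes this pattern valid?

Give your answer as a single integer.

i=0: (0 + 9) mod 4 = 1
i=1: s[i]=? (unknown)
i=2: (2 + 5) mod 4 = 3
i=3: (3 + 3) mod 4 = 2
Known residues: [1, 2, 3]; need a permutation of 0..3, so missing residue r = 0
Need (1 + s) mod 4 = 0; smallest s = (0 - 1) mod 4 = 3

Answer: 3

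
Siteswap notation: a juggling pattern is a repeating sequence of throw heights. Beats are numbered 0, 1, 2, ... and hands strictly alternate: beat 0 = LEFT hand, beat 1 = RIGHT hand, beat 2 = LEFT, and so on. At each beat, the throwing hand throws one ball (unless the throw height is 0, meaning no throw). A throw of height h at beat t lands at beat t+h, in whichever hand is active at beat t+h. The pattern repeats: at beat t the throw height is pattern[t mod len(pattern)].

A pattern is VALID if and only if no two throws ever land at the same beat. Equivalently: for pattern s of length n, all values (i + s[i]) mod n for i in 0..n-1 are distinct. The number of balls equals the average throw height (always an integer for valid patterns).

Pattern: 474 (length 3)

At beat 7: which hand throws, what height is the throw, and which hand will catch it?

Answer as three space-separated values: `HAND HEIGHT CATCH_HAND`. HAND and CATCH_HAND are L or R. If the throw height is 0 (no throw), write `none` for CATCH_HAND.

Answer: R 7 L

Derivation:
Beat 7: 7 mod 2 = 1, so hand = R
Throw height = pattern[7 mod 3] = pattern[1] = 7
Lands at beat 7+7=14, 14 mod 2 = 0, so catch hand = L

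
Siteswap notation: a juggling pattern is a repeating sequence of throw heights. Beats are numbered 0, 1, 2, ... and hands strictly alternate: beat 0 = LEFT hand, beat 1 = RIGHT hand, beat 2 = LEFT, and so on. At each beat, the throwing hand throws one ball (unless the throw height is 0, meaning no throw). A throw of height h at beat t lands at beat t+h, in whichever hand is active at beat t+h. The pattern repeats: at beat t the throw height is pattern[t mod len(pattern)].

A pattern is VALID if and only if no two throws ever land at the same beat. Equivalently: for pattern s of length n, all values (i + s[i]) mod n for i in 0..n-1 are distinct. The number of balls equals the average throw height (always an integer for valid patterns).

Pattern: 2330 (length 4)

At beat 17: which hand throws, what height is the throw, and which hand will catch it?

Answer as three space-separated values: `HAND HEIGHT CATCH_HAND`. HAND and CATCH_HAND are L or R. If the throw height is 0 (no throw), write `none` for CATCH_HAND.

Answer: R 3 L

Derivation:
Beat 17: 17 mod 2 = 1, so hand = R
Throw height = pattern[17 mod 4] = pattern[1] = 3
Lands at beat 17+3=20, 20 mod 2 = 0, so catch hand = L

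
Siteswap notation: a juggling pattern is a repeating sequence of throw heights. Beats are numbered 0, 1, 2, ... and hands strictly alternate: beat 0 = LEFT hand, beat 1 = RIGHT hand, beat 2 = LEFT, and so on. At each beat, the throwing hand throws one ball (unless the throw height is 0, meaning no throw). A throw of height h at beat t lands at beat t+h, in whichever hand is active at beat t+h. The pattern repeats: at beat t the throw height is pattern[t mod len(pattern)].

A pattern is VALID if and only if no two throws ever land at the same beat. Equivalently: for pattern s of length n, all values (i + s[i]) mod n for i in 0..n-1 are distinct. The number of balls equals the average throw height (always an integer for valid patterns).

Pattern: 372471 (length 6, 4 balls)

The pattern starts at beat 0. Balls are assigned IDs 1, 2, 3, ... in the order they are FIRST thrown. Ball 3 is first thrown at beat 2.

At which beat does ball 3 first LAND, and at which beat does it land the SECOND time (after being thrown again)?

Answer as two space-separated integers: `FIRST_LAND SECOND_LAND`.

Beat 0 (L): throw ball1 h=3 -> lands@3:R; in-air after throw: [b1@3:R]
Beat 1 (R): throw ball2 h=7 -> lands@8:L; in-air after throw: [b1@3:R b2@8:L]
Beat 2 (L): throw ball3 h=2 -> lands@4:L; in-air after throw: [b1@3:R b3@4:L b2@8:L]
Beat 3 (R): throw ball1 h=4 -> lands@7:R; in-air after throw: [b3@4:L b1@7:R b2@8:L]
Beat 4 (L): throw ball3 h=7 -> lands@11:R; in-air after throw: [b1@7:R b2@8:L b3@11:R]
Beat 5 (R): throw ball4 h=1 -> lands@6:L; in-air after throw: [b4@6:L b1@7:R b2@8:L b3@11:R]
Beat 6 (L): throw ball4 h=3 -> lands@9:R; in-air after throw: [b1@7:R b2@8:L b4@9:R b3@11:R]
Beat 7 (R): throw ball1 h=7 -> lands@14:L; in-air after throw: [b2@8:L b4@9:R b3@11:R b1@14:L]
Beat 8 (L): throw ball2 h=2 -> lands@10:L; in-air after throw: [b4@9:R b2@10:L b3@11:R b1@14:L]
Beat 9 (R): throw ball4 h=4 -> lands@13:R; in-air after throw: [b2@10:L b3@11:R b4@13:R b1@14:L]
Beat 10 (L): throw ball2 h=7 -> lands@17:R; in-air after throw: [b3@11:R b4@13:R b1@14:L b2@17:R]
Beat 11 (R): throw ball3 h=1 -> lands@12:L; in-air after throw: [b3@12:L b4@13:R b1@14:L b2@17:R]
Ball 3: thrown@2 h=2 -> first land @4; rethrown@4 h=7 -> second land @11

Answer: 4 11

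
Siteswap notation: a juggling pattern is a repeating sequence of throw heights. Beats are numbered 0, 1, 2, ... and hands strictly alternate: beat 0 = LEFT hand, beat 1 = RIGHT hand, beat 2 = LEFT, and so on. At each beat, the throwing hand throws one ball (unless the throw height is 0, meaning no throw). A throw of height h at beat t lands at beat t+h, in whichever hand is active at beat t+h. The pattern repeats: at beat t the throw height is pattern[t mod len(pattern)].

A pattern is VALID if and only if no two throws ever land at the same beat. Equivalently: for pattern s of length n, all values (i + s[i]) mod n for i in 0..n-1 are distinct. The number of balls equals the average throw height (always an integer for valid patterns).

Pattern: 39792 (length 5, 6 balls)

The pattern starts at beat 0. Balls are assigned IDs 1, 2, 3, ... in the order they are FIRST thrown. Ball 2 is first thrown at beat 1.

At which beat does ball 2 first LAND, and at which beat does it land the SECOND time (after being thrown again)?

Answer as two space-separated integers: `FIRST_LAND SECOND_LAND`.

Answer: 10 13

Derivation:
Beat 0 (L): throw ball1 h=3 -> lands@3:R; in-air after throw: [b1@3:R]
Beat 1 (R): throw ball2 h=9 -> lands@10:L; in-air after throw: [b1@3:R b2@10:L]
Beat 2 (L): throw ball3 h=7 -> lands@9:R; in-air after throw: [b1@3:R b3@9:R b2@10:L]
Beat 3 (R): throw ball1 h=9 -> lands@12:L; in-air after throw: [b3@9:R b2@10:L b1@12:L]
Beat 4 (L): throw ball4 h=2 -> lands@6:L; in-air after throw: [b4@6:L b3@9:R b2@10:L b1@12:L]
Beat 5 (R): throw ball5 h=3 -> lands@8:L; in-air after throw: [b4@6:L b5@8:L b3@9:R b2@10:L b1@12:L]
Beat 6 (L): throw ball4 h=9 -> lands@15:R; in-air after throw: [b5@8:L b3@9:R b2@10:L b1@12:L b4@15:R]
Beat 7 (R): throw ball6 h=7 -> lands@14:L; in-air after throw: [b5@8:L b3@9:R b2@10:L b1@12:L b6@14:L b4@15:R]
Beat 8 (L): throw ball5 h=9 -> lands@17:R; in-air after throw: [b3@9:R b2@10:L b1@12:L b6@14:L b4@15:R b5@17:R]
Beat 9 (R): throw ball3 h=2 -> lands@11:R; in-air after throw: [b2@10:L b3@11:R b1@12:L b6@14:L b4@15:R b5@17:R]
Beat 10 (L): throw ball2 h=3 -> lands@13:R; in-air after throw: [b3@11:R b1@12:L b2@13:R b6@14:L b4@15:R b5@17:R]
Beat 11 (R): throw ball3 h=9 -> lands@20:L; in-air after throw: [b1@12:L b2@13:R b6@14:L b4@15:R b5@17:R b3@20:L]
Beat 12 (L): throw ball1 h=7 -> lands@19:R; in-air after throw: [b2@13:R b6@14:L b4@15:R b5@17:R b1@19:R b3@20:L]
Beat 13 (R): throw ball2 h=9 -> lands@22:L; in-air after throw: [b6@14:L b4@15:R b5@17:R b1@19:R b3@20:L b2@22:L]
Ball 2: thrown@1 h=9 -> first land @10; rethrown@10 h=3 -> second land @13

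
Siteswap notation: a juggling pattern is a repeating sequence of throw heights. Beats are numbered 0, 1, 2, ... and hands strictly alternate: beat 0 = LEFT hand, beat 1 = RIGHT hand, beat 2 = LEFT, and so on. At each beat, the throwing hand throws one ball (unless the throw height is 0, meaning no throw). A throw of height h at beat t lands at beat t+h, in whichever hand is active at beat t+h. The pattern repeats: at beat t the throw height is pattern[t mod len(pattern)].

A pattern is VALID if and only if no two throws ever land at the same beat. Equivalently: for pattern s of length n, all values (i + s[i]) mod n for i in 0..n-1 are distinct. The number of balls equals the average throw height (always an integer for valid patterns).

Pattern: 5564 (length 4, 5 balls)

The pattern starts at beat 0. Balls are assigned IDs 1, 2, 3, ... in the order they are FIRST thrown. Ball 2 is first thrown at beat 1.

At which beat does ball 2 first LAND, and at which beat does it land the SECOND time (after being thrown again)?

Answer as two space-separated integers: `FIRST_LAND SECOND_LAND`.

Beat 0 (L): throw ball1 h=5 -> lands@5:R; in-air after throw: [b1@5:R]
Beat 1 (R): throw ball2 h=5 -> lands@6:L; in-air after throw: [b1@5:R b2@6:L]
Beat 2 (L): throw ball3 h=6 -> lands@8:L; in-air after throw: [b1@5:R b2@6:L b3@8:L]
Beat 3 (R): throw ball4 h=4 -> lands@7:R; in-air after throw: [b1@5:R b2@6:L b4@7:R b3@8:L]
Beat 4 (L): throw ball5 h=5 -> lands@9:R; in-air after throw: [b1@5:R b2@6:L b4@7:R b3@8:L b5@9:R]
Beat 5 (R): throw ball1 h=5 -> lands@10:L; in-air after throw: [b2@6:L b4@7:R b3@8:L b5@9:R b1@10:L]
Beat 6 (L): throw ball2 h=6 -> lands@12:L; in-air after throw: [b4@7:R b3@8:L b5@9:R b1@10:L b2@12:L]
Beat 7 (R): throw ball4 h=4 -> lands@11:R; in-air after throw: [b3@8:L b5@9:R b1@10:L b4@11:R b2@12:L]
Beat 8 (L): throw ball3 h=5 -> lands@13:R; in-air after throw: [b5@9:R b1@10:L b4@11:R b2@12:L b3@13:R]
Beat 9 (R): throw ball5 h=5 -> lands@14:L; in-air after throw: [b1@10:L b4@11:R b2@12:L b3@13:R b5@14:L]
Beat 10 (L): throw ball1 h=6 -> lands@16:L; in-air after throw: [b4@11:R b2@12:L b3@13:R b5@14:L b1@16:L]
Beat 11 (R): throw ball4 h=4 -> lands@15:R; in-air after throw: [b2@12:L b3@13:R b5@14:L b4@15:R b1@16:L]
Beat 12 (L): throw ball2 h=5 -> lands@17:R; in-air after throw: [b3@13:R b5@14:L b4@15:R b1@16:L b2@17:R]
Ball 2: thrown@1 h=5 -> first land @6; rethrown@6 h=6 -> second land @12

Answer: 6 12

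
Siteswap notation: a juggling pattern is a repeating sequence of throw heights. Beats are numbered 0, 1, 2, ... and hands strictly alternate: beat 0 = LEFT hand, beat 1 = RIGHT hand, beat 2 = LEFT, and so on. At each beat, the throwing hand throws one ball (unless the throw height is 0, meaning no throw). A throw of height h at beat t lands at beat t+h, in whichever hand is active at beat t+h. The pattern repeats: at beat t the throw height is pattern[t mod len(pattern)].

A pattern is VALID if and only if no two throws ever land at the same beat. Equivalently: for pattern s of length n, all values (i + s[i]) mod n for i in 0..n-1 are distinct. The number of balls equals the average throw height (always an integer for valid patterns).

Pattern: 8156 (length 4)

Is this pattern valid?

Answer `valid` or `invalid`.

i=0: (i + s[i]) mod n = (0 + 8) mod 4 = 0
i=1: (i + s[i]) mod n = (1 + 1) mod 4 = 2
i=2: (i + s[i]) mod n = (2 + 5) mod 4 = 3
i=3: (i + s[i]) mod n = (3 + 6) mod 4 = 1
Residues: [0, 2, 3, 1], distinct: True

Answer: valid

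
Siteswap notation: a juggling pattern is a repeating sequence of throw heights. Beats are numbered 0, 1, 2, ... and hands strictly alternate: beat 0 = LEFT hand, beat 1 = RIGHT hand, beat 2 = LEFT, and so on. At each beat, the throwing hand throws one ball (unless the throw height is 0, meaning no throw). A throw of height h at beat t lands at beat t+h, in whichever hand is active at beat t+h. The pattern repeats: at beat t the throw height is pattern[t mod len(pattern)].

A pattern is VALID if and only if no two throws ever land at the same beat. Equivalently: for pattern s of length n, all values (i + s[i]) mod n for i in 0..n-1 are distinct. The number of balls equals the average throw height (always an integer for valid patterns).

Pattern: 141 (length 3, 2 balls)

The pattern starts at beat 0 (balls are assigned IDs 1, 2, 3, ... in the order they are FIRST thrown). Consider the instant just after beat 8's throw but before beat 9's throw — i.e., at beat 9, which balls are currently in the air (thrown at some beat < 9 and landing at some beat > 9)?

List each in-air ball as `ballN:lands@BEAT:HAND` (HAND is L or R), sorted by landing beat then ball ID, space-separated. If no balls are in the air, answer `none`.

Beat 0 (L): throw ball1 h=1 -> lands@1:R; in-air after throw: [b1@1:R]
Beat 1 (R): throw ball1 h=4 -> lands@5:R; in-air after throw: [b1@5:R]
Beat 2 (L): throw ball2 h=1 -> lands@3:R; in-air after throw: [b2@3:R b1@5:R]
Beat 3 (R): throw ball2 h=1 -> lands@4:L; in-air after throw: [b2@4:L b1@5:R]
Beat 4 (L): throw ball2 h=4 -> lands@8:L; in-air after throw: [b1@5:R b2@8:L]
Beat 5 (R): throw ball1 h=1 -> lands@6:L; in-air after throw: [b1@6:L b2@8:L]
Beat 6 (L): throw ball1 h=1 -> lands@7:R; in-air after throw: [b1@7:R b2@8:L]
Beat 7 (R): throw ball1 h=4 -> lands@11:R; in-air after throw: [b2@8:L b1@11:R]
Beat 8 (L): throw ball2 h=1 -> lands@9:R; in-air after throw: [b2@9:R b1@11:R]
Beat 9 (R): throw ball2 h=1 -> lands@10:L; in-air after throw: [b2@10:L b1@11:R]

Answer: ball1:lands@11:R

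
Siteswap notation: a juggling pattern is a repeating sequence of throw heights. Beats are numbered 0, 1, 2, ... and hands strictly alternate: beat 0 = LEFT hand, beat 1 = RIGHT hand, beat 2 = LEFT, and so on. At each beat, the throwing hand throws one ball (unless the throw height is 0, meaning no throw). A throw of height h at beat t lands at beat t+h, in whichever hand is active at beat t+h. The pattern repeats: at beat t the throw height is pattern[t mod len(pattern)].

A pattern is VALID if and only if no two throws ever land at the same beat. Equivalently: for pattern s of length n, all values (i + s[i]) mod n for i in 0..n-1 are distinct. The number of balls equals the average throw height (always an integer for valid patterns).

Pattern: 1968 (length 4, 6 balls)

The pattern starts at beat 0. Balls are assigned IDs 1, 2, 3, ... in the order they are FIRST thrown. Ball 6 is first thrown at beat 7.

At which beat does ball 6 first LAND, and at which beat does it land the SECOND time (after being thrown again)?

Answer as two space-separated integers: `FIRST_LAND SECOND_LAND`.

Answer: 15 23

Derivation:
Beat 0 (L): throw ball1 h=1 -> lands@1:R; in-air after throw: [b1@1:R]
Beat 1 (R): throw ball1 h=9 -> lands@10:L; in-air after throw: [b1@10:L]
Beat 2 (L): throw ball2 h=6 -> lands@8:L; in-air after throw: [b2@8:L b1@10:L]
Beat 3 (R): throw ball3 h=8 -> lands@11:R; in-air after throw: [b2@8:L b1@10:L b3@11:R]
Beat 4 (L): throw ball4 h=1 -> lands@5:R; in-air after throw: [b4@5:R b2@8:L b1@10:L b3@11:R]
Beat 5 (R): throw ball4 h=9 -> lands@14:L; in-air after throw: [b2@8:L b1@10:L b3@11:R b4@14:L]
Beat 6 (L): throw ball5 h=6 -> lands@12:L; in-air after throw: [b2@8:L b1@10:L b3@11:R b5@12:L b4@14:L]
Beat 7 (R): throw ball6 h=8 -> lands@15:R; in-air after throw: [b2@8:L b1@10:L b3@11:R b5@12:L b4@14:L b6@15:R]
Beat 8 (L): throw ball2 h=1 -> lands@9:R; in-air after throw: [b2@9:R b1@10:L b3@11:R b5@12:L b4@14:L b6@15:R]
Beat 9 (R): throw ball2 h=9 -> lands@18:L; in-air after throw: [b1@10:L b3@11:R b5@12:L b4@14:L b6@15:R b2@18:L]
Beat 10 (L): throw ball1 h=6 -> lands@16:L; in-air after throw: [b3@11:R b5@12:L b4@14:L b6@15:R b1@16:L b2@18:L]
Beat 11 (R): throw ball3 h=8 -> lands@19:R; in-air after throw: [b5@12:L b4@14:L b6@15:R b1@16:L b2@18:L b3@19:R]
Beat 12 (L): throw ball5 h=1 -> lands@13:R; in-air after throw: [b5@13:R b4@14:L b6@15:R b1@16:L b2@18:L b3@19:R]
Beat 13 (R): throw ball5 h=9 -> lands@22:L; in-air after throw: [b4@14:L b6@15:R b1@16:L b2@18:L b3@19:R b5@22:L]
Beat 14 (L): throw ball4 h=6 -> lands@20:L; in-air after throw: [b6@15:R b1@16:L b2@18:L b3@19:R b4@20:L b5@22:L]
Beat 15 (R): throw ball6 h=8 -> lands@23:R; in-air after throw: [b1@16:L b2@18:L b3@19:R b4@20:L b5@22:L b6@23:R]
Beat 16 (L): throw ball1 h=1 -> lands@17:R; in-air after throw: [b1@17:R b2@18:L b3@19:R b4@20:L b5@22:L b6@23:R]
Beat 17 (R): throw ball1 h=9 -> lands@26:L; in-air after throw: [b2@18:L b3@19:R b4@20:L b5@22:L b6@23:R b1@26:L]
Ball 6: thrown@7 h=8 -> first land @15; rethrown@15 h=8 -> second land @23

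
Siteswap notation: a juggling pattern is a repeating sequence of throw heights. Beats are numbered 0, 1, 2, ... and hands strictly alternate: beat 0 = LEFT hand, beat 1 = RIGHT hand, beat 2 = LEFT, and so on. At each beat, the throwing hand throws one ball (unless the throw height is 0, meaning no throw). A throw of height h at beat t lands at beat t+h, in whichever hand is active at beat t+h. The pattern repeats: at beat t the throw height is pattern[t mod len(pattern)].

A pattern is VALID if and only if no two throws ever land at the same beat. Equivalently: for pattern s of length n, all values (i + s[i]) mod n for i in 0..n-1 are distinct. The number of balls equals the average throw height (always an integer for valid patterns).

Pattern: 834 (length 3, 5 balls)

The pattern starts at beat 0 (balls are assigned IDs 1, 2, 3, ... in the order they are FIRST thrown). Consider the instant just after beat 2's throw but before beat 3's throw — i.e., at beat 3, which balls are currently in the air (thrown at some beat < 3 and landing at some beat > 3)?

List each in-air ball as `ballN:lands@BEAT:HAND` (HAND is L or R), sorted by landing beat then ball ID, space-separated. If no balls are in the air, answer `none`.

Beat 0 (L): throw ball1 h=8 -> lands@8:L; in-air after throw: [b1@8:L]
Beat 1 (R): throw ball2 h=3 -> lands@4:L; in-air after throw: [b2@4:L b1@8:L]
Beat 2 (L): throw ball3 h=4 -> lands@6:L; in-air after throw: [b2@4:L b3@6:L b1@8:L]
Beat 3 (R): throw ball4 h=8 -> lands@11:R; in-air after throw: [b2@4:L b3@6:L b1@8:L b4@11:R]

Answer: ball2:lands@4:L ball3:lands@6:L ball1:lands@8:L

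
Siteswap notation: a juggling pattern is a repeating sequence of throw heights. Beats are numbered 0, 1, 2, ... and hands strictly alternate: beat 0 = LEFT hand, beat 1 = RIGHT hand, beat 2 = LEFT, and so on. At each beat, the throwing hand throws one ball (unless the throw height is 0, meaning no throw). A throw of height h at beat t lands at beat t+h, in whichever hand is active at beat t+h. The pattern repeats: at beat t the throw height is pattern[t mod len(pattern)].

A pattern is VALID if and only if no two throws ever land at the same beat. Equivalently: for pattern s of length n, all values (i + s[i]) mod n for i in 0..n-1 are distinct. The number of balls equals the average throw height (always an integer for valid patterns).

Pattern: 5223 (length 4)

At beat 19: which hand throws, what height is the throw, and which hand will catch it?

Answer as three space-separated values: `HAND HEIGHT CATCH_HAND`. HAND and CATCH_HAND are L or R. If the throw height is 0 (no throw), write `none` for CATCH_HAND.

Answer: R 3 L

Derivation:
Beat 19: 19 mod 2 = 1, so hand = R
Throw height = pattern[19 mod 4] = pattern[3] = 3
Lands at beat 19+3=22, 22 mod 2 = 0, so catch hand = L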